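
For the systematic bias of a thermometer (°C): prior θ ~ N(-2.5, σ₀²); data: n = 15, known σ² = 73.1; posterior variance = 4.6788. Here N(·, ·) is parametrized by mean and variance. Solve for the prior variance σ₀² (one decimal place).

σ₀² = 117.2

Posterior precision equals prior precision plus data precision: 1/σ_n² = 1/σ₀² + n/σ².
So 1/σ₀² = 1/4.6788 − 15/73.1 = 0.213730 − 0.205198 = 0.008532.
Hence σ₀² = 1/0.008532 ≈ 117.2.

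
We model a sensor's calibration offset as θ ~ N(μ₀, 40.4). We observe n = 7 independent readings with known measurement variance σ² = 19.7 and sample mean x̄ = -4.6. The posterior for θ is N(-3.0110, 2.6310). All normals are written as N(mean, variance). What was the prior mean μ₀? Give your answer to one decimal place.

The posterior mean is a precision-weighted average: μ_n = (τ₀μ₀ + τ_data·x̄)/(τ₀+τ_data), with τ₀=1/σ₀² and τ_data=n/σ².
Here τ₀ = 1/40.4 = 0.024752 and τ_data = 7/19.7 = 0.355330, so τ_n = 0.380082.
Rearranging for μ₀: μ₀ = (μ_n·τ_n − τ_data·x̄)/τ₀ = (-3.0110·0.380082 − 0.355330·-4.6) / 0.024752 = 0.490091/0.024752 ≈ 19.8.

μ₀ = 19.8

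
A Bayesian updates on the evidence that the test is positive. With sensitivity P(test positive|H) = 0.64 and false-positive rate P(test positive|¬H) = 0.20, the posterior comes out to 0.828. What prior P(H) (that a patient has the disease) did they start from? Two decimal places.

In odds form, posterior odds = prior odds × likelihood ratio, so prior odds = posterior odds ÷ LR.
Posterior odds = 0.828/(1−0.828) = 4.8140. LR = 0.64/0.20 = 3.2000.
Prior odds = 4.8140/3.2000 = 1.5044, so P(H) = 1.5044/(1+1.5044) ≈ 0.60.

P(H) = 0.60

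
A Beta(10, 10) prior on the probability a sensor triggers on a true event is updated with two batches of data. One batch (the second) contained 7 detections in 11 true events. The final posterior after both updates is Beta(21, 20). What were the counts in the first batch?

4 detections and 6 misses

Because Beta–binomial updating is additive in the counts, the combined data contributed (α_post−α_prior, β_post−β_prior) successes and failures.
Total across both batches: 21−10=11 detections, 20−10=10 misses.
Subtract the second batch: 11−7=4 detections and 10−4=6 misses.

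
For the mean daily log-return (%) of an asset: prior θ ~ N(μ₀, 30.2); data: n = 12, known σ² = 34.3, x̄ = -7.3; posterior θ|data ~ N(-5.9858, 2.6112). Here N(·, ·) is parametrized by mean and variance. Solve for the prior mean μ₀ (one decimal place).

The posterior mean is a precision-weighted average: μ_n = (τ₀μ₀ + τ_data·x̄)/(τ₀+τ_data), with τ₀=1/σ₀² and τ_data=n/σ².
Here τ₀ = 1/30.2 = 0.033113 and τ_data = 12/34.3 = 0.349854, so τ_n = 0.382967.
Rearranging for μ₀: μ₀ = (μ_n·τ_n − τ_data·x̄)/τ₀ = (-5.9858·0.382967 − 0.349854·-7.3) / 0.033113 = 0.261570/0.033113 ≈ 7.9.

μ₀ = 7.9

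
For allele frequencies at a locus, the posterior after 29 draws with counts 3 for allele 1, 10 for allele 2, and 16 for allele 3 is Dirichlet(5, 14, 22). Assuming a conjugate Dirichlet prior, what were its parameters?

For a Dirichlet(α) prior with multinomial counts c, the posterior is Dirichlet(α + c) componentwise.
Subtract each count from the matching posterior parameter: 5−3=2, 14−10=4, 22−16=6.

Dirichlet(2, 4, 6)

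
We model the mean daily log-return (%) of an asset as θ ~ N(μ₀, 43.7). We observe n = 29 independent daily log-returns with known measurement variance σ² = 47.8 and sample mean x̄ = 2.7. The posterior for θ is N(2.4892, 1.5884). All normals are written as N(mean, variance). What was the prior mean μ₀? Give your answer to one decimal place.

μ₀ = -3.1

With known observation variance, the Normal–Normal posterior has precision τ_n = τ₀ + n/σ² and mean μ_n = (τ₀μ₀ + (n/σ²)x̄)/τ_n.
Here τ₀ = 1/43.7 = 0.022883 and τ_data = 29/47.8 = 0.606695, so τ_n = 0.629578.
Rearranging for μ₀: μ₀ = (μ_n·τ_n − τ_data·x̄)/τ₀ = (2.4892·0.629578 − 0.606695·2.7) / 0.022883 = -0.070931/0.022883 ≈ -3.1.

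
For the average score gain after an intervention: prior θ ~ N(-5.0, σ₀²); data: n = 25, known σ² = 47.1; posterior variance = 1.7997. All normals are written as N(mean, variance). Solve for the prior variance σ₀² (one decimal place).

σ₀² = 40.2

For the Normal–Normal model with known σ², precisions add: τ_n = τ₀ + n/σ².
So 1/σ₀² = 1/1.7997 − 25/47.1 = 0.555648 − 0.530786 = 0.024862.
Hence σ₀² = 1/0.024862 ≈ 40.2.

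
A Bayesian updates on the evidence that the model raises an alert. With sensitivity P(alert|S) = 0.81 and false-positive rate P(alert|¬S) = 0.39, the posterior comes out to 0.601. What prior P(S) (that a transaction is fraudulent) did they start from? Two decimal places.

P(S) = 0.42

In odds form, posterior odds = prior odds × likelihood ratio, so prior odds = posterior odds ÷ LR.
Posterior odds = 0.601/(1−0.601) = 1.5063. LR = 0.81/0.39 = 2.0769.
Prior odds = 1.5063/2.0769 = 0.7253, so P(S) = 0.7253/(1+0.7253) ≈ 0.42.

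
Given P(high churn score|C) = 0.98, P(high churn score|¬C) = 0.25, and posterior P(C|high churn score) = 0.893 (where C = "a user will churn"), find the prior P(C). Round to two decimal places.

P(C) = 0.68

Bayes' rule in odds form gives O(C|E) = O(C)·[P(E|C)/P(E|¬C)], hence O(C) = O(C|E)/LR.
Posterior odds = 0.893/(1−0.893) = 8.3458. LR = 0.98/0.25 = 3.9200.
Prior odds = 8.3458/3.9200 = 2.1290, so P(C) = 2.1290/(1+2.1290) ≈ 0.68.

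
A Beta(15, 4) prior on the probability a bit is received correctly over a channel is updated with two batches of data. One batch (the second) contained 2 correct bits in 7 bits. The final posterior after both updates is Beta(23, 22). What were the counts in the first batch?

6 correct bits and 13 errors

Sequential conjugate updates are equivalent to a single update on the pooled data, so total successes = posterior α − prior α and total failures = posterior β − prior β.
Total across both batches: 23−15=8 correct bits, 22−4=18 errors.
Subtract the second batch: 8−2=6 correct bits and 18−5=13 errors.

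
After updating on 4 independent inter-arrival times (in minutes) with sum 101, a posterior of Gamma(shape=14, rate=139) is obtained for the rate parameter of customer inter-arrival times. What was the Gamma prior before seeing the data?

Gamma(shape=10, rate=38)

Gamma–exponential conjugacy: posterior shape = α + n, posterior rate = β + Σtᵢ.
So α = 14 − 4 = 10 and β = 139 − 101 = 38.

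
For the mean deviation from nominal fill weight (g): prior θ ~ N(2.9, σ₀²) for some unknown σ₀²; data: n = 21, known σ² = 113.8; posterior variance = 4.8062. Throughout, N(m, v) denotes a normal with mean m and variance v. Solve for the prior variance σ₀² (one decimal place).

σ₀² = 42.5

For the Normal–Normal model with known σ², precisions add: τ_n = τ₀ + n/σ².
So 1/σ₀² = 1/4.8062 − 21/113.8 = 0.208065 − 0.184534 = 0.023531.
Hence σ₀² = 1/0.023531 ≈ 42.5.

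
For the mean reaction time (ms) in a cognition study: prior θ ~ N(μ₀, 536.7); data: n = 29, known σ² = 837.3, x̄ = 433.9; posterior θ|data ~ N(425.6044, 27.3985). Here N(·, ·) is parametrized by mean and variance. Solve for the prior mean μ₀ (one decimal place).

μ₀ = 271.4

With known observation variance, the Normal–Normal posterior has precision τ_n = τ₀ + n/σ² and mean μ_n = (τ₀μ₀ + (n/σ²)x̄)/τ_n.
Here τ₀ = 1/536.7 = 0.001863 and τ_data = 29/837.3 = 0.034635, so τ_n = 0.036498.
Rearranging for μ₀: μ₀ = (μ_n·τ_n − τ_data·x̄)/τ₀ = (425.6044·0.036498 − 0.034635·433.9) / 0.001863 = 0.505583/0.001863 ≈ 271.4.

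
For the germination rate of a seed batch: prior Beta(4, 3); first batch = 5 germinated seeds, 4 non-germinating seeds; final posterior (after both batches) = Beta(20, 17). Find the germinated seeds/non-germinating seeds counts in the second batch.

11 germinated seeds and 10 non-germinating seeds

Because Beta–binomial updating is additive in the counts, the combined data contributed (α_post−α_prior, β_post−β_prior) successes and failures.
Total across both batches: 20−4=16 germinated seeds, 17−3=14 non-germinating seeds.
Subtract the first batch: 16−5=11 germinated seeds and 14−4=10 non-germinating seeds.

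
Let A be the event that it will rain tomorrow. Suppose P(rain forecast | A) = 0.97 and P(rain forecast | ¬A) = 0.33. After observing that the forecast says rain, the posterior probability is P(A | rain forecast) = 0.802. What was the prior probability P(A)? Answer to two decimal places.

P(A) = 0.58

Bayes' rule in odds form gives O(A|E) = O(A)·[P(E|A)/P(E|¬A)], hence O(A) = O(A|E)/LR.
Posterior odds = 0.802/(1−0.802) = 4.0505. LR = 0.97/0.33 = 2.9394.
Prior odds = 4.0505/2.9394 = 1.3780, so P(A) = 1.3780/(1+1.3780) ≈ 0.58.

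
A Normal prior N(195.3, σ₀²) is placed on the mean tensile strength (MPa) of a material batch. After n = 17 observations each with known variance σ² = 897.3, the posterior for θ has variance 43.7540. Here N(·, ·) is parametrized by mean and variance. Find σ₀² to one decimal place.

σ₀² = 255.8

For the Normal–Normal model with known σ², precisions add: τ_n = τ₀ + n/σ².
So 1/σ₀² = 1/43.7540 − 17/897.3 = 0.022855 − 0.018946 = 0.003909.
Hence σ₀² = 1/0.003909 ≈ 255.8.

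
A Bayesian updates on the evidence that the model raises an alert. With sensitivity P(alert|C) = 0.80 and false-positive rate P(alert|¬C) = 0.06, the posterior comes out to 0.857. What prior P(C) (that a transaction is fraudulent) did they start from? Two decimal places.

In odds form, posterior odds = prior odds × likelihood ratio, so prior odds = posterior odds ÷ LR.
Posterior odds = 0.857/(1−0.857) = 5.9930. LR = 0.80/0.06 = 13.3333.
Prior odds = 5.9930/13.3333 = 0.4495, so P(C) = 0.4495/(1+0.4495) ≈ 0.31.

P(C) = 0.31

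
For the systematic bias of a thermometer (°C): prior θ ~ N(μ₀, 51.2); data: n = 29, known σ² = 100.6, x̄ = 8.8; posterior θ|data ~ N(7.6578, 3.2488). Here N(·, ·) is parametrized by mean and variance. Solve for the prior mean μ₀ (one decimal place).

μ₀ = -9.2

The posterior mean is a precision-weighted average: μ_n = (τ₀μ₀ + τ_data·x̄)/(τ₀+τ_data), with τ₀=1/σ₀² and τ_data=n/σ².
Here τ₀ = 1/51.2 = 0.019531 and τ_data = 29/100.6 = 0.288270, so τ_n = 0.307801.
Rearranging for μ₀: μ₀ = (μ_n·τ_n − τ_data·x̄)/τ₀ = (7.6578·0.307801 − 0.288270·8.8) / 0.019531 = -0.179698/0.019531 ≈ -9.2.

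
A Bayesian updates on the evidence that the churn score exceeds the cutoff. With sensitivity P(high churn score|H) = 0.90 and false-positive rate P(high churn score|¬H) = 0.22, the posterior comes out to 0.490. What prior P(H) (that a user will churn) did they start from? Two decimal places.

P(H) = 0.19

Bayes' rule in odds form gives O(H|E) = O(H)·[P(E|H)/P(E|¬H)], hence O(H) = O(H|E)/LR.
Posterior odds = 0.490/(1−0.490) = 0.9608. LR = 0.90/0.22 = 4.0909.
Prior odds = 0.9608/4.0909 = 0.2349, so P(H) = 0.2349/(1+0.2349) ≈ 0.19.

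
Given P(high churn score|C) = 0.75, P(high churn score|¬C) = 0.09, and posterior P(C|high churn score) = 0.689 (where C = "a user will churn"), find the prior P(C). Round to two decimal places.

Bayes' rule in odds form gives O(C|E) = O(C)·[P(E|C)/P(E|¬C)], hence O(C) = O(C|E)/LR.
Posterior odds = 0.689/(1−0.689) = 2.2154. LR = 0.75/0.09 = 8.3333.
Prior odds = 2.2154/8.3333 = 0.2658, so P(C) = 0.2658/(1+0.2658) ≈ 0.21.

P(C) = 0.21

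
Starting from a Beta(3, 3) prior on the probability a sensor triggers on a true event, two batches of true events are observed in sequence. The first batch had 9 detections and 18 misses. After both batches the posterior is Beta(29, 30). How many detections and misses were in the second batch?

17 detections and 9 misses

Sequential conjugate updates are equivalent to a single update on the pooled data, so total successes = posterior α − prior α and total failures = posterior β − prior β.
Total across both batches: 29−3=26 detections, 30−3=27 misses.
Subtract the first batch: 26−9=17 detections and 27−18=9 misses.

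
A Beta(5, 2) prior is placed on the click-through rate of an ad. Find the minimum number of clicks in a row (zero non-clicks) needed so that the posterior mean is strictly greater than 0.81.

k = 4

After k clicks and 0 non-clicks the posterior is Beta(5+k, 2), with mean (5+k)/(5+2+k).
Set (5+k)/(7+k) > 0.81 and solve: k > (0.81·7 − 5)/(1 − 0.81) = 3.526.
The smallest integer exceeding 3.526 is 4.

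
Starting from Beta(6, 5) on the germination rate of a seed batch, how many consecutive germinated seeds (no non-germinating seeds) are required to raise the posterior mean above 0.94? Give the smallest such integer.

After k germinated seeds and 0 non-germinating seeds the posterior is Beta(6+k, 5), with mean (6+k)/(6+5+k).
Set (6+k)/(11+k) > 0.94 and solve: k > (0.94·11 − 6)/(1 − 0.94) = 72.333.
The smallest integer exceeding 72.333 is 73.

k = 73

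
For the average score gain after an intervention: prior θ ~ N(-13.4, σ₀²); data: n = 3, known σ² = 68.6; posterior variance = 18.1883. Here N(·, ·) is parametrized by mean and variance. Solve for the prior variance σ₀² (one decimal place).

For the Normal–Normal model with known σ², precisions add: τ_n = τ₀ + n/σ².
So 1/σ₀² = 1/18.1883 − 3/68.6 = 0.054980 − 0.043732 = 0.011248.
Hence σ₀² = 1/0.011248 ≈ 88.9.

σ₀² = 88.9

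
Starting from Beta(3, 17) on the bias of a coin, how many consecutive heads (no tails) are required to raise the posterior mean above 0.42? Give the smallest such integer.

After k heads and 0 tails the posterior is Beta(3+k, 17), with mean (3+k)/(3+17+k).
Set (3+k)/(20+k) > 0.42 and solve: k > (0.42·20 − 3)/(1 − 0.42) = 9.310.
The smallest integer exceeding 9.310 is 10, and checking k=10: (13)/(30) = 0.4333 > 0.42.

k = 10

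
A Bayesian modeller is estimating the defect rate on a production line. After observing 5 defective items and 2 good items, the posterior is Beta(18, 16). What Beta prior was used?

Beta(13, 14)

Under Beta–binomial conjugacy the posterior parameters are (α+s, β+f).
Subtract the data counts: 18−5=13, 16−2=14.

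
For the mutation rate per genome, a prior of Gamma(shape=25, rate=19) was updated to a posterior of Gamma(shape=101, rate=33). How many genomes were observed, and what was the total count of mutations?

Gamma–Poisson conjugacy: posterior shape = α + Σxᵢ, posterior rate = β + n.
Matching: Σxᵢ = 101 − 25 = 76 and n = 33 − 19 = 14.

n = 14 genomes with total 76 mutations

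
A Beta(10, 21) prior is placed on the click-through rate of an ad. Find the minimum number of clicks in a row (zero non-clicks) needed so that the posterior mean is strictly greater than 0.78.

k = 65

After k clicks and 0 non-clicks the posterior is Beta(10+k, 21), with mean (10+k)/(10+21+k).
Set (10+k)/(31+k) > 0.78 and solve: k > (0.78·31 − 10)/(1 − 0.78) = 64.455.
The smallest integer exceeding 64.455 is 65.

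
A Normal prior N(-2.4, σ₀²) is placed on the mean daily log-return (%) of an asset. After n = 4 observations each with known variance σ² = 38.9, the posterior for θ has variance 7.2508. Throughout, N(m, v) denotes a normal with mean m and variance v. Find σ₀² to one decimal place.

σ₀² = 28.5

Posterior precision equals prior precision plus data precision: 1/σ_n² = 1/σ₀² + n/σ².
So 1/σ₀² = 1/7.2508 − 4/38.9 = 0.137916 − 0.102828 = 0.035088.
Hence σ₀² = 1/0.035088 ≈ 28.5.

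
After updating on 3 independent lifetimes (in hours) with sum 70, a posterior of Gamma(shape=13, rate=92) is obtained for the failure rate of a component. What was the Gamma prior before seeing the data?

For an exponential likelihood with a Gamma(α, β) prior on the rate, n observations with total T give posterior Gamma(α+n, β+T).
So α = 13 − 3 = 10 and β = 92 − 70 = 22.

Gamma(shape=10, rate=22)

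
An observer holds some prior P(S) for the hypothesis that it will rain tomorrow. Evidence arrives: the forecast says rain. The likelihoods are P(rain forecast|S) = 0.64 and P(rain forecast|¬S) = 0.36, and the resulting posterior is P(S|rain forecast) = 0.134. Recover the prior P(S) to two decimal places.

In odds form, posterior odds = prior odds × likelihood ratio, so prior odds = posterior odds ÷ LR.
Posterior odds = 0.134/(1−0.134) = 0.1547. LR = 0.64/0.36 = 1.7778.
Prior odds = 0.1547/1.7778 = 0.0870, so P(S) = 0.0870/(1+0.0870) ≈ 0.08.

P(S) = 0.08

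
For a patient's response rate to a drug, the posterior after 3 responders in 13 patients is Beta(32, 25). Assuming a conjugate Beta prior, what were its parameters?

Beta(29, 15)

A Beta(a, b) prior with s successes and f failures in binomial data gives a Beta(a+s, b+f) posterior.
Subtract the data counts: 32−3=29, 25−10=15.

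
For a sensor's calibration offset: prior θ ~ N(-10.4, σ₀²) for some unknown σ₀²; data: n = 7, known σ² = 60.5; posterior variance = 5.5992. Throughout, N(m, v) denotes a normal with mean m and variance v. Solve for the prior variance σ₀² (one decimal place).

σ₀² = 15.9

For the Normal–Normal model with known σ², precisions add: τ_n = τ₀ + n/σ².
So 1/σ₀² = 1/5.5992 − 7/60.5 = 0.178597 − 0.115702 = 0.062895.
Hence σ₀² = 1/0.062895 ≈ 15.9.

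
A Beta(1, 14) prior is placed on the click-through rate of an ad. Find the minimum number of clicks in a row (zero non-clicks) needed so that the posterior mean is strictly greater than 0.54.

After k clicks and 0 non-clicks the posterior is Beta(1+k, 14), with mean (1+k)/(1+14+k).
Set (1+k)/(15+k) > 0.54 and solve: k > (0.54·15 − 1)/(1 − 0.54) = 15.435.
The smallest integer exceeding 15.435 is 16, and checking k=16: (17)/(31) = 0.5484 > 0.54.

k = 16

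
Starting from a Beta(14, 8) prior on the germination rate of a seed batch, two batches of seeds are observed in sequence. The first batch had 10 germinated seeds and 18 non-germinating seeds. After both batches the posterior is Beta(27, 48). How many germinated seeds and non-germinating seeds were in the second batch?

Sequential conjugate updates are equivalent to a single update on the pooled data, so total successes = posterior α − prior α and total failures = posterior β − prior β.
Total across both batches: 27−14=13 germinated seeds, 48−8=40 non-germinating seeds.
Subtract the first batch: 13−10=3 germinated seeds and 40−18=22 non-germinating seeds.

3 germinated seeds and 22 non-germinating seeds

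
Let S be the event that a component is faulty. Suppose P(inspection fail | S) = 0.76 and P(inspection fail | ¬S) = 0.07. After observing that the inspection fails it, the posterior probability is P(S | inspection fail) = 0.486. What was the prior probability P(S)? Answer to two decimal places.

Bayes' rule in odds form gives O(S|E) = O(S)·[P(E|S)/P(E|¬S)], hence O(S) = O(S|E)/LR.
Posterior odds = 0.486/(1−0.486) = 0.9455. LR = 0.76/0.07 = 10.8571.
Prior odds = 0.9455/10.8571 = 0.0871, so P(S) = 0.0871/(1+0.0871) ≈ 0.08.

P(S) = 0.08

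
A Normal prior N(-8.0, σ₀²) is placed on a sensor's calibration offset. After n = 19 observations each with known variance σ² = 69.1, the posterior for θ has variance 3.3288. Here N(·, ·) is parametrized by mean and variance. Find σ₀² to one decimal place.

Posterior precision equals prior precision plus data precision: 1/σ_n² = 1/σ₀² + n/σ².
So 1/σ₀² = 1/3.3288 − 19/69.1 = 0.300409 − 0.274964 = 0.025445.
Hence σ₀² = 1/0.025445 ≈ 39.3.

σ₀² = 39.3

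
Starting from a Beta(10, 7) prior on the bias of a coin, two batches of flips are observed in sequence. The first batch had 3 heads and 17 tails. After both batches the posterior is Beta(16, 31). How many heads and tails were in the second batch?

Sequential conjugate updates are equivalent to a single update on the pooled data, so total successes = posterior α − prior α and total failures = posterior β − prior β.
Total across both batches: 16−10=6 heads, 31−7=24 tails.
Subtract the first batch: 6−3=3 heads and 24−17=7 tails.

3 heads and 7 tails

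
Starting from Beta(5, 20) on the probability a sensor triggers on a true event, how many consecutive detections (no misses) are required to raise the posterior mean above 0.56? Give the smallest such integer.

After k detections and 0 misses the posterior is Beta(5+k, 20), with mean (5+k)/(5+20+k).
Set (5+k)/(25+k) > 0.56 and solve: k > (0.56·25 − 5)/(1 − 0.56) = 20.455.
The smallest integer exceeding 20.455 is 21, and checking k=21: (26)/(46) = 0.5652 > 0.56.

k = 21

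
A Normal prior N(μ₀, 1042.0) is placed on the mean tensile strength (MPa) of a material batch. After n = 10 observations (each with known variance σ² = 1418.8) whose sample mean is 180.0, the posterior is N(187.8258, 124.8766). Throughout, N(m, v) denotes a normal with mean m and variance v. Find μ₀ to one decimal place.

μ₀ = 245.3

The posterior mean is a precision-weighted average: μ_n = (τ₀μ₀ + τ_data·x̄)/(τ₀+τ_data), with τ₀=1/σ₀² and τ_data=n/σ².
Here τ₀ = 1/1042.0 = 0.000960 and τ_data = 10/1418.8 = 0.007048, so τ_n = 0.008008.
Rearranging for μ₀: μ₀ = (μ_n·τ_n − τ_data·x̄)/τ₀ = (187.8258·0.008008 − 0.007048·180.0) / 0.000960 = 0.235469/0.000960 ≈ 245.3.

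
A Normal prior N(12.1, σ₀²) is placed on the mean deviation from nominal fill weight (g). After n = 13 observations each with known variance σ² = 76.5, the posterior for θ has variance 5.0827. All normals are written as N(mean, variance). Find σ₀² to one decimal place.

σ₀² = 37.3

Posterior precision equals prior precision plus data precision: 1/σ_n² = 1/σ₀² + n/σ².
So 1/σ₀² = 1/5.0827 − 13/76.5 = 0.196746 − 0.169935 = 0.026811.
Hence σ₀² = 1/0.026811 ≈ 37.3.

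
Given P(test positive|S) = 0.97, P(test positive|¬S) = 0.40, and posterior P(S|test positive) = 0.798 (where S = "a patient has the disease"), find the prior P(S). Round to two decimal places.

Bayes' rule in odds form gives O(S|E) = O(S)·[P(E|S)/P(E|¬S)], hence O(S) = O(S|E)/LR.
Posterior odds = 0.798/(1−0.798) = 3.9505. LR = 0.97/0.40 = 2.4250.
Prior odds = 3.9505/2.4250 = 1.6291, so P(S) = 1.6291/(1+1.6291) ≈ 0.62.

P(S) = 0.62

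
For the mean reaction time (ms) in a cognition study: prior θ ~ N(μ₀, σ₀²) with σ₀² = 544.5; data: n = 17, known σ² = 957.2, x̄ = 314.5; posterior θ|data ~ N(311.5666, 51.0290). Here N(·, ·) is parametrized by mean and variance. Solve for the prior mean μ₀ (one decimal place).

μ₀ = 283.2

The posterior mean is a precision-weighted average: μ_n = (τ₀μ₀ + τ_data·x̄)/(τ₀+τ_data), with τ₀=1/σ₀² and τ_data=n/σ².
Here τ₀ = 1/544.5 = 0.001837 and τ_data = 17/957.2 = 0.017760, so τ_n = 0.019597.
Rearranging for μ₀: μ₀ = (μ_n·τ_n − τ_data·x̄)/τ₀ = (311.5666·0.019597 − 0.017760·314.5) / 0.001837 = 0.520251/0.001837 ≈ 283.2.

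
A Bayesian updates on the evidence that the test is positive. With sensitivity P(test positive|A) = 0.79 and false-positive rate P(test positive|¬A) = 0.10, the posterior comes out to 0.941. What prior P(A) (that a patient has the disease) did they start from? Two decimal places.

P(A) = 0.67

In odds form, posterior odds = prior odds × likelihood ratio, so prior odds = posterior odds ÷ LR.
Posterior odds = 0.941/(1−0.941) = 15.9492. LR = 0.79/0.10 = 7.9000.
Prior odds = 15.9492/7.9000 = 2.0189, so P(A) = 2.0189/(1+2.0189) ≈ 0.67.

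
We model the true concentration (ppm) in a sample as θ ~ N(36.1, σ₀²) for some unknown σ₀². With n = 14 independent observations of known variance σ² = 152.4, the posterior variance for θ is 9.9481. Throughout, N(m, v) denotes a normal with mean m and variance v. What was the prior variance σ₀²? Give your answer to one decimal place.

σ₀² = 115.5

Posterior precision equals prior precision plus data precision: 1/σ_n² = 1/σ₀² + n/σ².
So 1/σ₀² = 1/9.9481 − 14/152.4 = 0.100522 − 0.091864 = 0.008658.
Hence σ₀² = 1/0.008658 ≈ 115.5.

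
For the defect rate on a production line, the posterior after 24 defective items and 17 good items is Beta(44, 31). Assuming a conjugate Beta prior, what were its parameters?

A Beta(a, b) prior with s successes and f failures in binomial data gives a Beta(a+s, b+f) posterior.
So a = 44 − 24 = 20 and b = 31 − 17 = 14.

Beta(20, 14)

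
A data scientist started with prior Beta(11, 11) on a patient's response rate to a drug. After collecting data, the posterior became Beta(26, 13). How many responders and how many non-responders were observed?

15 responders and 2 non-responders

Beta is conjugate to the binomial likelihood: posterior = Beta(a+s, b+f).
Match parameters: s=26−11=15, f=13−11=2.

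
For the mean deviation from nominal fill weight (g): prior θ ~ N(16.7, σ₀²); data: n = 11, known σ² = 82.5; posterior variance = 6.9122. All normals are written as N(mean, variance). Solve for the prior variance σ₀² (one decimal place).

Posterior precision equals prior precision plus data precision: 1/σ_n² = 1/σ₀² + n/σ².
So 1/σ₀² = 1/6.9122 − 11/82.5 = 0.144672 − 0.133333 = 0.011339.
Hence σ₀² = 1/0.011339 ≈ 88.2.

σ₀² = 88.2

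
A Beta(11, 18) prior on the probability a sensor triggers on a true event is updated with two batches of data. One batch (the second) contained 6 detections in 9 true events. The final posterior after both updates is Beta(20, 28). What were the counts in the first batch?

Because Beta–binomial updating is additive in the counts, the combined data contributed (α_post−α_prior, β_post−β_prior) successes and failures.
Total across both batches: 20−11=9 detections, 28−18=10 misses.
Subtract the second batch: 9−6=3 detections and 10−3=7 misses.

3 detections and 7 misses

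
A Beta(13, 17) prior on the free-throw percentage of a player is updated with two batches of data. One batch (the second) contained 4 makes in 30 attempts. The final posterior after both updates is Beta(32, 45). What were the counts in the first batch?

Sequential conjugate updates are equivalent to a single update on the pooled data, so total successes = posterior α − prior α and total failures = posterior β − prior β.
Total across both batches: 32−13=19 makes, 45−17=28 misses.
Subtract the second batch: 19−4=15 makes and 28−26=2 misses.

15 makes and 2 misses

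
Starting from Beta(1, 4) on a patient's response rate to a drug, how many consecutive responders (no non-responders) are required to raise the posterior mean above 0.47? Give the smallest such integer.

k = 3

After k responders and 0 non-responders the posterior is Beta(1+k, 4), with mean (1+k)/(1+4+k).
Set (1+k)/(5+k) > 0.47 and solve: k > (0.47·5 − 1)/(1 − 0.47) = 2.547.
The smallest integer exceeding 2.547 is 3, and checking k=3: (4)/(8) = 0.5000 > 0.47.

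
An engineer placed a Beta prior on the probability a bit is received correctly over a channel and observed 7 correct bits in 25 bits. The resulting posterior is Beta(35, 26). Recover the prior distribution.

Beta(28, 8)

A Beta(α, β) prior with s successes and f failures in binomial data gives a Beta(α+s, β+f) posterior.
So α = 35 − 7 = 28 and β = 26 − 18 = 8.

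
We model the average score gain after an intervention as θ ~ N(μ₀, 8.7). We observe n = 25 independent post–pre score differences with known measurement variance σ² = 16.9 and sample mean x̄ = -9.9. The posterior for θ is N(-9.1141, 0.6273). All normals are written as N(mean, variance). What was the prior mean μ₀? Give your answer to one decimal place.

The posterior mean is a precision-weighted average: μ_n = (τ₀μ₀ + τ_data·x̄)/(τ₀+τ_data), with τ₀=1/σ₀² and τ_data=n/σ².
Here τ₀ = 1/8.7 = 0.114943 and τ_data = 25/16.9 = 1.479290, so τ_n = 1.594233.
Rearranging for μ₀: μ₀ = (μ_n·τ_n − τ_data·x̄)/τ₀ = (-9.1141·1.594233 − 1.479290·-9.9) / 0.114943 = 0.114972/0.114943 ≈ 1.0.

μ₀ = 1.0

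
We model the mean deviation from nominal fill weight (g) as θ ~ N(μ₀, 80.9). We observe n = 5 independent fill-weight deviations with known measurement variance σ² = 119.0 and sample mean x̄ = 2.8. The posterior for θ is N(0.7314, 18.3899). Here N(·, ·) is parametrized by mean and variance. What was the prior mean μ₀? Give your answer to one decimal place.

With known observation variance, the Normal–Normal posterior has precision τ_n = τ₀ + n/σ² and mean μ_n = (τ₀μ₀ + (n/σ²)x̄)/τ_n.
Here τ₀ = 1/80.9 = 0.012361 and τ_data = 5/119.0 = 0.042017, so τ_n = 0.054378.
Rearranging for μ₀: μ₀ = (μ_n·τ_n − τ_data·x̄)/τ₀ = (0.7314·0.054378 − 0.042017·2.8) / 0.012361 = -0.077876/0.012361 ≈ -6.3.

μ₀ = -6.3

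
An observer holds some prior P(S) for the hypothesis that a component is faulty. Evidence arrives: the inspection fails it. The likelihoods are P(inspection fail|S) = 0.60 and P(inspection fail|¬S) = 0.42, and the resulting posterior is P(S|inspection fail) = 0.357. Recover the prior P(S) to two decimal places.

In odds form, posterior odds = prior odds × likelihood ratio, so prior odds = posterior odds ÷ LR.
Posterior odds = 0.357/(1−0.357) = 0.5552. LR = 0.60/0.42 = 1.4286.
Prior odds = 0.5552/1.4286 = 0.3886, so P(S) = 0.3886/(1+0.3886) ≈ 0.28.

P(S) = 0.28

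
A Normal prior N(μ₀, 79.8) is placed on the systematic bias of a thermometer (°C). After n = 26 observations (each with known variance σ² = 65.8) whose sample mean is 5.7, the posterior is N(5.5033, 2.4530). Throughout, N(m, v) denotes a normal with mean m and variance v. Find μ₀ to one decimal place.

With known observation variance, the Normal–Normal posterior has precision τ_n = τ₀ + n/σ² and mean μ_n = (τ₀μ₀ + (n/σ²)x̄)/τ_n.
Here τ₀ = 1/79.8 = 0.012531 and τ_data = 26/65.8 = 0.395137, so τ_n = 0.407668.
Rearranging for μ₀: μ₀ = (μ_n·τ_n − τ_data·x̄)/τ₀ = (5.5033·0.407668 − 0.395137·5.7) / 0.012531 = -0.008762/0.012531 ≈ -0.7.

μ₀ = -0.7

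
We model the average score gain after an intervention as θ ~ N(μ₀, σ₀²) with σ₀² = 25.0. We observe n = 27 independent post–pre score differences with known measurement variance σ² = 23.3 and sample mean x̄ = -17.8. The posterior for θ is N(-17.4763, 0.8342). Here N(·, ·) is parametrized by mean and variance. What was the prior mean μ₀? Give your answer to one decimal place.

μ₀ = -8.1

With known observation variance, the Normal–Normal posterior has precision τ_n = τ₀ + n/σ² and mean μ_n = (τ₀μ₀ + (n/σ²)x̄)/τ_n.
Here τ₀ = 1/25.0 = 0.040000 and τ_data = 27/23.3 = 1.158798, so τ_n = 1.198798.
Rearranging for μ₀: μ₀ = (μ_n·τ_n − τ_data·x̄)/τ₀ = (-17.4763·1.198798 − 1.158798·-17.8) / 0.040000 = -0.323949/0.040000 ≈ -8.1.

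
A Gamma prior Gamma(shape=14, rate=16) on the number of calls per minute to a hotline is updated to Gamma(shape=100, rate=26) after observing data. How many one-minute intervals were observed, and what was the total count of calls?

n = 10 one-minute intervals with total 86 calls

A Gamma(α, β) prior (rate parametrization) on a Poisson rate with n observations summing to S gives posterior Gamma(α+S, β+n).
Matching: Σxᵢ = 100 − 14 = 86 and n = 26 − 16 = 10.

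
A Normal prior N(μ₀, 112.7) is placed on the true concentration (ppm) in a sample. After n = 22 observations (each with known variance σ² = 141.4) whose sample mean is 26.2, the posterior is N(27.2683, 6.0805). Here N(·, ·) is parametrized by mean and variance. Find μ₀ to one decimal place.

μ₀ = 46.0

With known observation variance, the Normal–Normal posterior has precision τ_n = τ₀ + n/σ² and mean μ_n = (τ₀μ₀ + (n/σ²)x̄)/τ_n.
Here τ₀ = 1/112.7 = 0.008873 and τ_data = 22/141.4 = 0.155587, so τ_n = 0.164460.
Rearranging for μ₀: μ₀ = (μ_n·τ_n − τ_data·x̄)/τ₀ = (27.2683·0.164460 − 0.155587·26.2) / 0.008873 = 0.408165/0.008873 ≈ 46.0.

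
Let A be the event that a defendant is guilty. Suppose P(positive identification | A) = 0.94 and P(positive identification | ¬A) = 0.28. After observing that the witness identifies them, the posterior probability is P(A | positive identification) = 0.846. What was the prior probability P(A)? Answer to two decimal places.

In odds form, posterior odds = prior odds × likelihood ratio, so prior odds = posterior odds ÷ LR.
Posterior odds = 0.846/(1−0.846) = 5.4935. LR = 0.94/0.28 = 3.3571.
Prior odds = 5.4935/3.3571 = 1.6364, so P(A) = 1.6364/(1+1.6364) ≈ 0.62.

P(A) = 0.62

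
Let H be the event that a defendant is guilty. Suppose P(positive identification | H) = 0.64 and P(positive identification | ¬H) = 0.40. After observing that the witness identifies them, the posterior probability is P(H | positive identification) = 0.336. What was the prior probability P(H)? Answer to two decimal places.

P(H) = 0.24

Bayes' rule in odds form gives O(H|E) = O(H)·[P(E|H)/P(E|¬H)], hence O(H) = O(H|E)/LR.
Posterior odds = 0.336/(1−0.336) = 0.5060. LR = 0.64/0.40 = 1.6000.
Prior odds = 0.5060/1.6000 = 0.3162, so P(H) = 0.3162/(1+0.3162) ≈ 0.24.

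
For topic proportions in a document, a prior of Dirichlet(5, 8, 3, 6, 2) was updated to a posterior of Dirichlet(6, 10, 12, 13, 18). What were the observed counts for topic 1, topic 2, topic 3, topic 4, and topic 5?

counts (1, 2, 9, 7, 16)

For a Dirichlet(α) prior with multinomial counts c, the posterior is Dirichlet(α + c) componentwise.
Counts are posterior − prior componentwise: 6−5=1, 10−8=2, 12−3=9, 13−6=7, 18−2=16.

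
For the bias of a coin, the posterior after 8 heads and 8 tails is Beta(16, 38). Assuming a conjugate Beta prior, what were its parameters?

Beta is conjugate to the binomial likelihood: posterior = Beta(α+s, β+f).
So α = 16 − 8 = 8 and β = 38 − 8 = 30.

Beta(8, 30)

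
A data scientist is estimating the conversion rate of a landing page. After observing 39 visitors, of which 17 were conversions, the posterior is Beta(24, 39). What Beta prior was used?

Beta(7, 17)

Beta is conjugate to the binomial likelihood: posterior = Beta(a+s, b+f).
So a = 24 − 17 = 7 and b = 39 − 22 = 17.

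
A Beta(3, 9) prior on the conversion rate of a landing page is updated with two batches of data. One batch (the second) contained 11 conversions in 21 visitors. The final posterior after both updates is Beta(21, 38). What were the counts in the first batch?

7 conversions and 19 bounces

Because Beta–binomial updating is additive in the counts, the combined data contributed (α_post−α_prior, β_post−β_prior) successes and failures.
Total across both batches: 21−3=18 conversions, 38−9=29 bounces.
Subtract the second batch: 18−11=7 conversions and 29−10=19 bounces.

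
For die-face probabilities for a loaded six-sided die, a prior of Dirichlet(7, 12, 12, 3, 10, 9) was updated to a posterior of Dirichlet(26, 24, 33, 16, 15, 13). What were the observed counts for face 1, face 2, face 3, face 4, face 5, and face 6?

counts (19, 12, 21, 13, 5, 4)

For a Dirichlet(α) prior with multinomial counts c, the posterior is Dirichlet(α + c) componentwise.
Counts are posterior − prior componentwise: 26−7=19, 24−12=12, 33−12=21, 16−3=13, 15−10=5, 13−9=4.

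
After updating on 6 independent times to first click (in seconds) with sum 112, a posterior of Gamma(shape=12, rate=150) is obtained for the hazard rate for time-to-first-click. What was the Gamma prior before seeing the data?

Gamma(shape=6, rate=38)

Gamma–exponential conjugacy: posterior shape = α + n, posterior rate = β + Σtᵢ.
So α = 12 − 6 = 6 and β = 150 − 112 = 38.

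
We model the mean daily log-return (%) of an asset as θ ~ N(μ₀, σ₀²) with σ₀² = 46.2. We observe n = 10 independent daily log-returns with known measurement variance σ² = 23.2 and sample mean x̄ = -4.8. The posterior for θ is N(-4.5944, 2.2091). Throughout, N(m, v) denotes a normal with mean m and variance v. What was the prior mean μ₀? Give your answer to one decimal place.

With known observation variance, the Normal–Normal posterior has precision τ_n = τ₀ + n/σ² and mean μ_n = (τ₀μ₀ + (n/σ²)x̄)/τ_n.
Here τ₀ = 1/46.2 = 0.021645 and τ_data = 10/23.2 = 0.431034, so τ_n = 0.452679.
Rearranging for μ₀: μ₀ = (μ_n·τ_n − τ_data·x̄)/τ₀ = (-4.5944·0.452679 − 0.431034·-4.8) / 0.021645 = -0.010825/0.021645 ≈ -0.5.

μ₀ = -0.5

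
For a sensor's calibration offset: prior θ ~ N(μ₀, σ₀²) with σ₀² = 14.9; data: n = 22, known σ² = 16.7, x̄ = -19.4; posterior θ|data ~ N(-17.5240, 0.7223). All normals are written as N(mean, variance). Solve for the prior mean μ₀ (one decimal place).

μ₀ = 19.3

The posterior mean is a precision-weighted average: μ_n = (τ₀μ₀ + τ_data·x̄)/(τ₀+τ_data), with τ₀=1/σ₀² and τ_data=n/σ².
Here τ₀ = 1/14.9 = 0.067114 and τ_data = 22/16.7 = 1.317365, so τ_n = 1.384479.
Rearranging for μ₀: μ₀ = (μ_n·τ_n − τ_data·x̄)/τ₀ = (-17.5240·1.384479 − 1.317365·-19.4) / 0.067114 = 1.295271/0.067114 ≈ 19.3.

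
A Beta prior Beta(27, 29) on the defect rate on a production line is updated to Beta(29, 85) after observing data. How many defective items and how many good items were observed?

Beta is conjugate to the binomial likelihood: posterior = Beta(a+s, b+f).
So s = 29 − 27 = 2 and f = 85 − 29 = 56.

2 defective items and 56 good items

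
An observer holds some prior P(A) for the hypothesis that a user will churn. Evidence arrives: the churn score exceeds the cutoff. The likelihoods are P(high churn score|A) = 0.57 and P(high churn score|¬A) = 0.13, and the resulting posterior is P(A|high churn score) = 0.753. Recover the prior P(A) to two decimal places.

In odds form, posterior odds = prior odds × likelihood ratio, so prior odds = posterior odds ÷ LR.
Posterior odds = 0.753/(1−0.753) = 3.0486. LR = 0.57/0.13 = 4.3846.
Prior odds = 3.0486/4.3846 = 0.6953, so P(A) = 0.6953/(1+0.6953) ≈ 0.41.

P(A) = 0.41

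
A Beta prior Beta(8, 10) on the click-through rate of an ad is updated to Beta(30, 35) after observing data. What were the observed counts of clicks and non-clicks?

22 clicks and 25 non-clicks

Beta is conjugate to the binomial likelihood: posterior = Beta(a+s, b+f).
Match parameters: s=30−8=22, f=35−10=25.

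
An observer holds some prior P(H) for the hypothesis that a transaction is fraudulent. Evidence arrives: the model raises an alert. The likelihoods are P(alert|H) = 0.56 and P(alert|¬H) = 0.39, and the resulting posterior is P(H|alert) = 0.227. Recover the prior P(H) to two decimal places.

Bayes' rule in odds form gives O(H|E) = O(H)·[P(E|H)/P(E|¬H)], hence O(H) = O(H|E)/LR.
Posterior odds = 0.227/(1−0.227) = 0.2937. LR = 0.56/0.39 = 1.4359.
Prior odds = 0.2937/1.4359 = 0.2045, so P(H) = 0.2045/(1+0.2045) ≈ 0.17.

P(H) = 0.17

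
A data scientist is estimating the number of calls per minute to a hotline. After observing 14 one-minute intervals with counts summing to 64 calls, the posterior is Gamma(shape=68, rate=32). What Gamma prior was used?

Gamma–Poisson conjugacy: posterior shape = α + Σxᵢ, posterior rate = β + n.
So α = 68 − 64 = 4 and β = 32 − 14 = 18.

Gamma(shape=4, rate=18)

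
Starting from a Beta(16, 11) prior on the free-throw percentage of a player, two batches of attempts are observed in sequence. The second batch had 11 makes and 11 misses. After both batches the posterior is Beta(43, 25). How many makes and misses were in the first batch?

Because Beta–binomial updating is additive in the counts, the combined data contributed (α_post−α_prior, β_post−β_prior) successes and failures.
Total across both batches: 43−16=27 makes, 25−11=14 misses.
Subtract the second batch: 27−11=16 makes and 14−11=3 misses.

16 makes and 3 misses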